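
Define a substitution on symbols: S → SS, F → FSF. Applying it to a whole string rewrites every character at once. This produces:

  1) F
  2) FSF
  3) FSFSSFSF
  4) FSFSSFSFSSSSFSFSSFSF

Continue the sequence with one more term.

FSFSSFSFSSSSFSFSSFSFSSSSSSSSFSFSSFSFSSSSFSFSSFSF

φ(FSFSSFSFSSSSFSFSSFSF) expands symbol-by-symbol to FSF SS FSF SS SS FSF SS FSF SS SS SS SS FSF SS FSF SS SS FSF SS FSF; joining the 20 pieces gives the next term.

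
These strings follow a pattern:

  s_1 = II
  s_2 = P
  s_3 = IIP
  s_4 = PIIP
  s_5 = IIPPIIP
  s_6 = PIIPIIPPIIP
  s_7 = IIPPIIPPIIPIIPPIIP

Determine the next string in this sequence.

This is a Fibonacci-style word recurrence s(k) = s(k−2)·s(k−1): e.g. II·P = IIP.
So term 8 is PIIPIIPPIIP·IIPPIIPPIIPIIPPIIP.

PIIPIIPPIIPIIPPIIPPIIPIIPPIIP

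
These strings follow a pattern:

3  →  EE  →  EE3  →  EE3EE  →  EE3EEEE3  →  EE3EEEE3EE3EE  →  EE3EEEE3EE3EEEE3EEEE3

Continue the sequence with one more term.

EE3EEEE3EE3EEEE3EEEE3EE3EEEE3EE3EE

From term 3 onward, concatenate the last term with the second-to-last: EE·3 = EE3, EE3·EE = EE3EE, …
So term 8 is EE3EEEE3EE3EEEE3EEEE3·EE3EEEE3EE3EE.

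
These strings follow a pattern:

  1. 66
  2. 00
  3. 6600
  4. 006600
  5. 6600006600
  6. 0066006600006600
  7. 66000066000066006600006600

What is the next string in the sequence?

Each term (from the third on) is the two preceding terms concatenated in order: term 3 = 66·00 = 6600.
So term 8 is 0066006600006600·66000066000066006600006600.

006600660000660066000066000066006600006600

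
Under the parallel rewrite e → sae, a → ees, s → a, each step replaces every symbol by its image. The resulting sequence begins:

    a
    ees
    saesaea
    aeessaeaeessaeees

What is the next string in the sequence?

eessaesaeaaeessaeeessaesaeaaeessaesaesaea

φ(aeessaeaeessaeees) expands symbol-by-symbol to ees sae sae a a ees sae ees sae sae a a ees sae sae sae a; joining the 17 pieces gives the next term.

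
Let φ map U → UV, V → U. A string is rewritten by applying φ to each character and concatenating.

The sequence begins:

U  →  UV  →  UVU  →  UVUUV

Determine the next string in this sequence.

Apply φ to UVUUV symbol by symbol: U→UV, V→U, U→UV, U→UV, V→U; joined: UV U UV UV U.

UVUUVUVU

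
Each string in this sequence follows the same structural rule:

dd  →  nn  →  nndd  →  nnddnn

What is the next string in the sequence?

From term 3 onward, concatenate the last term with the second-to-last: nn·dd = nndd, nndd·nn = nnddnn, …
The next term joins nnddnn and nndd.

nnddnnnndd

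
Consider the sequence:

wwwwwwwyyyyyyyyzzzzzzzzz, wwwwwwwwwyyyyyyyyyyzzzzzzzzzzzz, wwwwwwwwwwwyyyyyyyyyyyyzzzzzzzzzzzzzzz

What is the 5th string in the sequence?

wwwwwwwwwwwwwwwyyyyyyyyyyyyyyyyzzzzzzzzzzzzzzzzzzzzz

Term n consists of 2n+1 w's, followed by 2n+2 y's, followed by 3n z's, where the shown terms are n = 3, 4, 5.
For term 5, n = 7, so the run lengths are 15, 16, 21.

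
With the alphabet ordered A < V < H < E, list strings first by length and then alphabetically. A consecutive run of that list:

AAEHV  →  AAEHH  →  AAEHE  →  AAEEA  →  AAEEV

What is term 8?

AVAAA

Continuing the enumeration 3 steps past AAEEV: AAEEV → AAEEH → AAEEE → (answer).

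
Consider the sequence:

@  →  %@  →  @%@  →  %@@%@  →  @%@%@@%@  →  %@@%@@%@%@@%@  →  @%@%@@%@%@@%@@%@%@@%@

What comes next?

%@@%@@%@%@@%@@%@%@@%@%@@%@@%@%@@%@

This is a Fibonacci-style word recurrence s(k) = s(k−2)·s(k−1): e.g. @·%@ = @%@.
The next term joins %@@%@@%@%@@%@ and @%@%@@%@%@@%@@%@%@@%@.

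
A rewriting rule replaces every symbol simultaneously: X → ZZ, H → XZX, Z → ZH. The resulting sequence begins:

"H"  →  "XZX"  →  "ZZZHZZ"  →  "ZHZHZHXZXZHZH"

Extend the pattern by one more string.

Rewriting the 13 symbols of ZHZHZHXZXZHZH one by one yields ZH XZX ZH XZX ZH XZX ZZ ZH ZZ ZH XZX ZH XZX; concatenated:

ZHXZXZHXZXZHXZXZZZHZZZHXZXZHXZX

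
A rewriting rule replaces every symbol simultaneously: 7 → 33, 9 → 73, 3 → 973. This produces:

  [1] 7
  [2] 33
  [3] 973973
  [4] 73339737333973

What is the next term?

φ(73339737333973) expands symbol-by-symbol to 33 973 973 973 73 33 973 33 973 973 973 73 33 973; joining the 14 pieces gives the next term.

339739739737333973339739739737333973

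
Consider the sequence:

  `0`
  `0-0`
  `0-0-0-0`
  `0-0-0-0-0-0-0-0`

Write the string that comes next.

Every step duplicates the string with '-' between the halves.
Doubling 0-0-0-0-0-0-0-0 with '-' between the halves:

0-0-0-0-0-0-0-0-0-0-0-0-0-0-0-0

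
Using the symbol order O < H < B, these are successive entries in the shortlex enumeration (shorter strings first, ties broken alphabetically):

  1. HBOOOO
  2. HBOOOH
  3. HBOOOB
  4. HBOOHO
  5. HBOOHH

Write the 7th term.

Stepping forward 2 times from HBOOHH: HBOOHH → HBOOHB, then the target.

HBOOBO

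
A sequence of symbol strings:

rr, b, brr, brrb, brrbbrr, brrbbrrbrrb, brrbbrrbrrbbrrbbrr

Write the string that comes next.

This is a Fibonacci-style word recurrence s(k) = s(k−1)·s(k−2): e.g. b·rr = brr.
Continuing: brrbbrrbrrbbrrbbrr · brrbbrrbrrb gives term 8.

brrbbrrbrrbbrrbbrrbrrbbrrbrrb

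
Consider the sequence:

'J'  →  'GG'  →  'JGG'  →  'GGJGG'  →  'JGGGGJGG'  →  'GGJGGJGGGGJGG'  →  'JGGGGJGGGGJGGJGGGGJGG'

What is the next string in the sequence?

Each term (from the third on) is the two preceding terms concatenated in order: term 3 = J·GG = JGG.
The next term joins GGJGGJGGGGJGG and JGGGGJGGGGJGGJGGGGJGG.

GGJGGJGGGGJGGJGGGGJGGGGJGGJGGGGJGG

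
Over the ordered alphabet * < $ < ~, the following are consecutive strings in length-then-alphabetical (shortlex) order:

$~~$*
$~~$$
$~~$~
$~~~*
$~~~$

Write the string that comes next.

$~~~~

Treat $~~~$ as a base-3 numeral over the given alphabet and add one, carrying through any trailing ~'s.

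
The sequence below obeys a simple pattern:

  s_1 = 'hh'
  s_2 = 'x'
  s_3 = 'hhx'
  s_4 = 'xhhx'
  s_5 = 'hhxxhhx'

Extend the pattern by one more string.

Each term (from the third on) is the two preceding terms concatenated in order: term 3 = hh·x = hhx.
So term 6 is xhhx·hhxxhhx.

xhhxhhxxhhx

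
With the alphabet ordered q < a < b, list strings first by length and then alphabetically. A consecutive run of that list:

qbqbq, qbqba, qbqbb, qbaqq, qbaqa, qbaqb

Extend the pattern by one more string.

qbaaq

Treat qbaqb as a base-3 numeral over the given alphabet and add one, carrying through any trailing b's.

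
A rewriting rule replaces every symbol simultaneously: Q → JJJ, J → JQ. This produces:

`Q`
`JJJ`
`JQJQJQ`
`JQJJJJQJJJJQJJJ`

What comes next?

JQJJJJQJQJQJQJJJJQJQJQJQJJJJQJQJQ

φ(JQJJJJQJJJJQJJJ) expands symbol-by-symbol to JQ JJJ JQ JQ JQ JQ JJJ JQ JQ JQ JQ JJJ JQ JQ JQ; joining the 15 pieces gives the next term.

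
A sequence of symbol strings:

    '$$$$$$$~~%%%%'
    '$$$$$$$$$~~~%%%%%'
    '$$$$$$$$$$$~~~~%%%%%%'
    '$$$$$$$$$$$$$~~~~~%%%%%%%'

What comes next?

Each string has the form $^{2n+1} ~^{n-1} %^{n+1}, where the shown terms are n = 3, 4, 5, 6.
Setting n = 7 gives 15, 6, 8 characters in each block.

$$$$$$$$$$$$$$$~~~~~~%%%%%%%%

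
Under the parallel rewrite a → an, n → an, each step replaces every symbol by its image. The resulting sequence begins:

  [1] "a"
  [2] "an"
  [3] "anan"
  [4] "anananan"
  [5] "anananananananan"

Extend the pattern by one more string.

anananananananananananananananan

φ(anananananananan) expands symbol-by-symbol to an an an an an an an an an an an an an an an an; joining the 16 pieces gives the next term.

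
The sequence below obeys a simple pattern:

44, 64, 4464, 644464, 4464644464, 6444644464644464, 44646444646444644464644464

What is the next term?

644464446464446444646444646444644464644464

From term 3 onward, concatenate the second-to-last term with the last: 44·64 = 4464, 64·4464 = 644464, …
The next term joins 6444644464644464 and 44646444646444644464644464.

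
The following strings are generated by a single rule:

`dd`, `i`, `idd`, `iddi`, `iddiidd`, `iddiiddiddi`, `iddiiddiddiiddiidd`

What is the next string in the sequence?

iddiiddiddiiddiiddiddiiddiddi

Each term (from the third on) is the previous term followed by the one before it: term 3 = i·dd = idd.
So term 8 is iddiiddiddiiddiidd·iddiiddiddi.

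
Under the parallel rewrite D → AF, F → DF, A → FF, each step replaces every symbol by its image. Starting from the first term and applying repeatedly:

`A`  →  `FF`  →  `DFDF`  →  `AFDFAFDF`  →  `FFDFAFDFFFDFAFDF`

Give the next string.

Rewriting the 16 symbols of FFDFAFDFFFDFAFDF one by one yields DF DF AF DF FF DF AF DF DF DF AF DF FF DF AF DF; concatenated:

DFDFAFDFFFDFAFDFDFDFAFDFFFDFAFDF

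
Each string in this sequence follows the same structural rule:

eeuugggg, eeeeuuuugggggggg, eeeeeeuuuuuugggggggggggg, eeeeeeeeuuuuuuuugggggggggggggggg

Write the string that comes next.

The n-th term is 2n e's then 2n u's then 4n g's (n = 1, 2, …).
Setting n = 5 gives 10, 10, 20 characters in each block.

eeeeeeeeeeuuuuuuuuuugggggggggggggggggggg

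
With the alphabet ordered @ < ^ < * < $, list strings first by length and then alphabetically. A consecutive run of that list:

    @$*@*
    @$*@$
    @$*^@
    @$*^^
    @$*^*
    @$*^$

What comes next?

Treat @$*^$ as a base-4 numeral over the given alphabet and add one, carrying through any trailing $'s.

@$**@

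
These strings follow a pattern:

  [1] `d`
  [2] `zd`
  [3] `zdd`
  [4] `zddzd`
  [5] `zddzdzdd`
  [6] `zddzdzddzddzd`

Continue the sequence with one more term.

zddzdzddzddzdzddzdzdd

Each term (from the third on) is the previous term followed by the one before it: term 3 = zd·d = zdd.
So term 7 is zddzdzddzddzd·zddzdzdd.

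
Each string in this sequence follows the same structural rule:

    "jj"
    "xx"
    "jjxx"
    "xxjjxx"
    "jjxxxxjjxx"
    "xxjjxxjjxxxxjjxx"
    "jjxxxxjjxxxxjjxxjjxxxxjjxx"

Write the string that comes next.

xxjjxxjjxxxxjjxxjjxxxxjjxxxxjjxxjjxxxxjjxx

This is a Fibonacci-style word recurrence s(k) = s(k−2)·s(k−1): e.g. jj·xx = jjxx.
Continuing: xxjjxxjjxxxxjjxx · jjxxxxjjxxxxjjxxjjxxxxjjxx gives term 8.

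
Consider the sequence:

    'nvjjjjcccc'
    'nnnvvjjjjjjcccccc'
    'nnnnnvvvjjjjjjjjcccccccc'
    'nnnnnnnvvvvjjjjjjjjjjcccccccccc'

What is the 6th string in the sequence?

Term n consists of 2n-1 n's, followed by n v's, followed by 2n+2 j's, followed by 2n+2 c's (n = 1, 2, …).
For term 6, n = 6, so the run lengths are 11, 6, 14, 14.

nnnnnnnnnnnvvvvvvjjjjjjjjjjjjjjcccccccccccccc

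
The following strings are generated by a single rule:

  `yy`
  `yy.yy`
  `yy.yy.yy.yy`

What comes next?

s(k+1) = s(k)·.·s(k) — each term doubles the last with '.' between the halves.
Doubling yy.yy.yy.yy with '.' between the halves:

yy.yy.yy.yy.yy.yy.yy.yy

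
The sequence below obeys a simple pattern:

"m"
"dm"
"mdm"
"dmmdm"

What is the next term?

Each term (from the third on) is the two preceding terms concatenated in order: term 3 = m·dm = mdm.
So term 5 is mdm·dmmdm.

mdmdmmdm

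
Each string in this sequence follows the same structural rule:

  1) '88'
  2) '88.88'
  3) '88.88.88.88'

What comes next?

s(k+1) = s(k)·.·s(k) — each term doubles the last with '.' between the halves.
So the next term is two copies of 88.88.88.88 with '.' between the halves.

88.88.88.88.88.88.88.88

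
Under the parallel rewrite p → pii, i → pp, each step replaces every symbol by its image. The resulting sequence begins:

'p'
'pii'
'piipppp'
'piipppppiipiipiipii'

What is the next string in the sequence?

Rewriting the 19 symbols of piipppppiipiipiipii one by one yields pii pp pp pii pii pii pii pii pp pp pii pp pp pii pp pp pii pp pp; concatenated:

piipppppiipiipiipiipiipppppiipppppiipppppiipppp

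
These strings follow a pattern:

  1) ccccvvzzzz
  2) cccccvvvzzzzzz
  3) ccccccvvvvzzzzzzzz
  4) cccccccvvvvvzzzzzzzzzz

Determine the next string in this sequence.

ccccccccvvvvvvzzzzzzzzzzzz

Term n consists of n+2 c's, followed by n v's, followed by 2n z's, where the shown terms are n = 2, 3, 4, 5.
Setting n = 6 gives 8, 6, 12 characters in each block.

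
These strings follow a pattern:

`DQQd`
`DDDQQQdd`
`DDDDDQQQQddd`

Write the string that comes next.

Term n consists of 2n-1 D's, followed by n+1 Q's, followed by n d's (n = 1, 2, …).
Setting n = 4 gives 7, 5, 4 characters in each block.

DDDDDDDQQQQQdddd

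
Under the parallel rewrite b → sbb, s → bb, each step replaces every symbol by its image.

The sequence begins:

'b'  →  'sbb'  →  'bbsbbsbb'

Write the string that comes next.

sbbsbbbbsbbsbbbbsbbsbb

Rewriting each symbol of bbsbbsbb: b→sbb, b→sbb, s→bb, b→sbb, b→sbb, s→bb, b→sbb, b→sbb, which concatenates to sbb sbb bb sbb sbb bb sbb sbb.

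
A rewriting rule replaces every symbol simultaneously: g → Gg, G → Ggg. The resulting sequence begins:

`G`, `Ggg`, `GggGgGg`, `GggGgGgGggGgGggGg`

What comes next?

φ(GggGgGgGggGgGggGg) expands symbol-by-symbol to Ggg Gg Gg Ggg Gg Ggg Gg Ggg Gg Gg Ggg Gg Ggg Gg Gg Ggg Gg; joining the 17 pieces gives the next term.

GggGgGgGggGgGggGgGggGgGgGggGgGggGgGgGggGg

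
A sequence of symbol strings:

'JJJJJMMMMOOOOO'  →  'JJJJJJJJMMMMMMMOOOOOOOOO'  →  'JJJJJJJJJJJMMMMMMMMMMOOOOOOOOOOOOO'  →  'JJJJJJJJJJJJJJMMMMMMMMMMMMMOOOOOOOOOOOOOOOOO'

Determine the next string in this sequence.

Each string has the form J^{3n+2} M^{3n+1} O^{4n+1} (n = 1, 2, …).
For the next term, n = 5, so the run lengths are 17, 16, 21.

JJJJJJJJJJJJJJJJJMMMMMMMMMMMMMMMMOOOOOOOOOOOOOOOOOOOOO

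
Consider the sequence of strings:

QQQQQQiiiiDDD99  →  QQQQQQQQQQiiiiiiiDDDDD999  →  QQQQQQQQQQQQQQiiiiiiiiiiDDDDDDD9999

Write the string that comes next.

QQQQQQQQQQQQQQQQQQiiiiiiiiiiiiiDDDDDDDDD99999

The n-th term is 4n-2 Q's then 3n-2 i's then 2n-1 D's then n 9's, where the shown terms are n = 2, 3, 4.
At n = 5 the blocks have lengths 18, 13, 9, 5.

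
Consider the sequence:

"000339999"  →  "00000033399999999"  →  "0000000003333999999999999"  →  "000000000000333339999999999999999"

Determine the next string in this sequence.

The n-th term is 3n 0's then n+1 3's then 4n 9's (n = 1, 2, …).
For the next term, n = 5, so the run lengths are 15, 6, 20.

00000000000000033333399999999999999999999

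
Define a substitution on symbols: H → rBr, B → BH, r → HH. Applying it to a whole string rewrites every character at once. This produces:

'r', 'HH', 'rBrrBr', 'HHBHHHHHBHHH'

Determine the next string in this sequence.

rBrrBrBHrBrrBrrBrrBrrBrBHrBrrBrrBr

Expanding HHBHHHHHBHHH: H→rBr, H→rBr, B→BH, H→rBr, H→rBr, H→rBr, H→rBr, H→rBr, B→BH, H→rBr, H→rBr, H→rBr. Concatenated: rBr rBr BH rBr rBr rBr rBr rBr BH rBr rBr rBr.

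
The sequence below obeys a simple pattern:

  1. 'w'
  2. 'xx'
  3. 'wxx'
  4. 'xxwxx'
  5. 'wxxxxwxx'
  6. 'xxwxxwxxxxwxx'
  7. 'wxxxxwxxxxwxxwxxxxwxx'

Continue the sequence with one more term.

Each term (from the third on) is the two preceding terms concatenated in order: term 3 = w·xx = wxx.
The next term joins xxwxxwxxxxwxx and wxxxxwxxxxwxxwxxxxwxx.

xxwxxwxxxxwxxwxxxxwxxxxwxxwxxxxwxx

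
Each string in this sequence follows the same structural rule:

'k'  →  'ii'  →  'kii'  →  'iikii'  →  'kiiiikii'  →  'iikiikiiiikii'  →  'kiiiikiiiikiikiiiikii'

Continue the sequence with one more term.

Each term (from the third on) is the two preceding terms concatenated in order: term 3 = k·ii = kii.
Continuing: iikiikiiiikii · kiiiikiiiikiikiiiikii gives term 8.

iikiikiiiikiikiiiikiiiikiikiiiikii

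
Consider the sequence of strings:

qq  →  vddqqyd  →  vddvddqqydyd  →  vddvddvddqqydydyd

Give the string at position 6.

vddvddvddvddvddqqydydydydyd

Every step adds vdd to the front and yd to the end of the previous string.
From vddvddvddqqydydyd, 2 further steps: vddvddvddqqydydyd → vddvddvddvddqqydydydyd → (answer).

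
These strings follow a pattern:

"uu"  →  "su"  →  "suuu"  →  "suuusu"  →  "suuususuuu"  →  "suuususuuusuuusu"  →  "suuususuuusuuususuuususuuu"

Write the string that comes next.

This is a Fibonacci-style word recurrence s(k) = s(k−1)·s(k−2): e.g. su·uu = suuu.
The next term joins suuususuuusuuususuuususuuu and suuususuuusuuusu.

suuususuuusuuususuuususuuusuuususuuusuuusu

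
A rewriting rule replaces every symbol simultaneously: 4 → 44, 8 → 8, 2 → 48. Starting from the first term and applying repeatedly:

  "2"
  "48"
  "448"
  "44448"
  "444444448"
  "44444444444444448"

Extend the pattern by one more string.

Rewriting the 17 symbols of 44444444444444448 one by one yields 44 44 44 44 44 44 44 44 44 44 44 44 44 44 44 44 8; concatenated:

444444444444444444444444444444448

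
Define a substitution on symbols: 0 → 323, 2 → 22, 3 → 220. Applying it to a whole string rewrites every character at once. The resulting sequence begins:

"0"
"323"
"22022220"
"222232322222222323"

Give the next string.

φ(222232322222222323) expands symbol-by-symbol to 22 22 22 22 220 22 220 22 22 22 22 22 22 22 22 220 22 220; joining the 18 pieces gives the next term.

2222222222022220222222222222222222022220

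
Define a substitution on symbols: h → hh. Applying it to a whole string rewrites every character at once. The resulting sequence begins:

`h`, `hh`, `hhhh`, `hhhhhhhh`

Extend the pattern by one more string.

Rewriting each symbol of hhhhhhhh: h→hh, h→hh, h→hh, h→hh, h→hh, h→hh, h→hh, h→hh, which concatenates to hh hh hh hh hh hh hh hh.

hhhhhhhhhhhhhhhh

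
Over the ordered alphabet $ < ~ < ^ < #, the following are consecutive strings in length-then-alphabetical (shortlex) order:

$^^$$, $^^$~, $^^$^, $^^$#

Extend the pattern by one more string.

Treat $^^$# as a base-4 numeral over the given alphabet and add one, carrying through any trailing #'s.

$^^~$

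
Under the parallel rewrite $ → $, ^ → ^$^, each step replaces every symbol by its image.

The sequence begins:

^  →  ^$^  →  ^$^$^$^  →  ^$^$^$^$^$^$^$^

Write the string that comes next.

^$^$^$^$^$^$^$^$^$^$^$^$^$^$^$^

φ(^$^$^$^$^$^$^$^) expands symbol-by-symbol to ^$^ $ ^$^ $ ^$^ $ ^$^ $ ^$^ $ ^$^ $ ^$^ $ ^$^; joining the 15 pieces gives the next term.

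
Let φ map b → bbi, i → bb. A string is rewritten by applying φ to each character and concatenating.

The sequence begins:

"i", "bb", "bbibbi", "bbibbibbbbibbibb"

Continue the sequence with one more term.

φ(bbibbibbbbibbibb) expands symbol-by-symbol to bbi bbi bb bbi bbi bb bbi bbi bbi bbi bb bbi bbi bb bbi bbi; joining the 16 pieces gives the next term.

bbibbibbbbibbibbbbibbibbibbibbbbibbibbbbibbi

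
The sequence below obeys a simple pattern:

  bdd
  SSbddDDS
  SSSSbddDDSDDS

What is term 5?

Every step adds SS to the front and DDS to the end of the previous string.
From SSSSbddDDSDDS, 2 further steps: SSSSbddDDSDDS → SSSSSSbddDDSDDSDDS → (answer).

SSSSSSSSbddDDSDDSDDSDDS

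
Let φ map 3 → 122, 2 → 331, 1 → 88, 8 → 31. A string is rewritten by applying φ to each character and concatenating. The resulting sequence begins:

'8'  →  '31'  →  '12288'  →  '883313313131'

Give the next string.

Rewriting each symbol of 883313313131: 8→31, 8→31, 3→122, 3→122, 1→88, 3→122, 3→122, 1→88, 3→122, 1→88, 3→122, 1→88, which concatenates to 31 31 122 122 88 122 122 88 122 88 122 88.

313112212288122122881228812288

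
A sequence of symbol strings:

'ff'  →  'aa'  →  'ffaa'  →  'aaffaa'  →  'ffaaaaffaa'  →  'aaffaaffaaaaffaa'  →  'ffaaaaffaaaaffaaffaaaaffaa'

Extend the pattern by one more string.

aaffaaffaaaaffaaffaaaaffaaaaffaaffaaaaffaa

From term 3 onward, concatenate the second-to-last term with the last: ff·aa = ffaa, aa·ffaa = aaffaa, …
So term 8 is aaffaaffaaaaffaa·ffaaaaffaaaaffaaffaaaaffaa.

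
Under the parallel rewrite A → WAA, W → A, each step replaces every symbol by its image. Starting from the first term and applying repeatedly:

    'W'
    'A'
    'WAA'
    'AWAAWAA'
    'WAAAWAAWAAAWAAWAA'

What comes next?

Applying the rule to each of the 17 symbols of WAAAWAAWAAAWAAWAA gives the pieces A WAA WAA WAA A WAA WAA A WAA WAA WAA A WAA WAA A WAA WAA, which concatenate to the answer.

AWAAWAAWAAAWAAWAAAWAAWAAWAAAWAAWAAAWAAWAA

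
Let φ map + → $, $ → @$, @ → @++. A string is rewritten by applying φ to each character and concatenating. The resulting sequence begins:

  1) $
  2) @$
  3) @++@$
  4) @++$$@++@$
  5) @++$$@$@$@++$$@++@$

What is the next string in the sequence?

Replace each of the 19 characters of @++$$@$@$@++$$@++@$ in place — @++ $ $ @$ @$ @++ @$ @++ @$ @++ $ $ @$ @$ @++ $ $ @++ @$ — and concatenate.

@++$$@$@$@++@$@++@$@++$$@$@$@++$$@++@$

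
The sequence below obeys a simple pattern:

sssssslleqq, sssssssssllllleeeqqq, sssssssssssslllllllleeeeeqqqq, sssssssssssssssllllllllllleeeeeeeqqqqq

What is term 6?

Reading off run lengths: s runs 6, 9, 12, 15; l runs 2, 5, 8, 11; e runs 1, 3, 5, 7; q runs 2, 3, 4, 5 — each is linear in n (n = 1, 2, …).
Setting n = 6 gives 21, 17, 11, 7 characters in each block.

sssssssssssssssssssssllllllllllllllllleeeeeeeeeeeqqqqqqq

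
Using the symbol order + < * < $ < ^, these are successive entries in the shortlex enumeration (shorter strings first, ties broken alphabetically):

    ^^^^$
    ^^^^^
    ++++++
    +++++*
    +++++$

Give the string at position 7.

Advancing 2 positions from +++++$ through +++++$ → +++++^ reaches term 7.

++++*+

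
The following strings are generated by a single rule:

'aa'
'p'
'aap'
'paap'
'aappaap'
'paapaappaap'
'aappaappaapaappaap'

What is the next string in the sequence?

This is a Fibonacci-style word recurrence s(k) = s(k−2)·s(k−1): e.g. aa·p = aap.
The next term joins paapaappaap and aappaappaapaappaap.

paapaappaapaappaappaapaappaap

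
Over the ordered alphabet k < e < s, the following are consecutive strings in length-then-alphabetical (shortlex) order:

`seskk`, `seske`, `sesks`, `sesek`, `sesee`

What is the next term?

seses

Treat sesee as a base-3 numeral over the given alphabet and add one, carrying through any trailing s's.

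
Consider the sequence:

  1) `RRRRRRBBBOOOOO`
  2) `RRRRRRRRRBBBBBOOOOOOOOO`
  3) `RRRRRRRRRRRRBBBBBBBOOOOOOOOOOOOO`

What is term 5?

Term n consists of 3n+3 R's, followed by 2n+1 B's, followed by 4n+1 O's (n = 1, 2, …).
For term 5, n = 5, so the run lengths are 18, 11, 21.

RRRRRRRRRRRRRRRRRRBBBBBBBBBBBOOOOOOOOOOOOOOOOOOOOO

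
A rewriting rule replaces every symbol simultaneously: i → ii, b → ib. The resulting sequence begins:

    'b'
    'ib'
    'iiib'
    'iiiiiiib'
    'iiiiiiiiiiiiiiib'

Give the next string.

φ(iiiiiiiiiiiiiiib) expands symbol-by-symbol to ii ii ii ii ii ii ii ii ii ii ii ii ii ii ii ib; joining the 16 pieces gives the next term.

iiiiiiiiiiiiiiiiiiiiiiiiiiiiiiib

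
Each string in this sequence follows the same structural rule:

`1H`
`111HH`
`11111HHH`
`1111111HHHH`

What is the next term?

Each string has the form 1^{2n-1} H^{n} (n = 1, 2, …).
At n = 5 the blocks have lengths 9, 5.

111111111HHHHH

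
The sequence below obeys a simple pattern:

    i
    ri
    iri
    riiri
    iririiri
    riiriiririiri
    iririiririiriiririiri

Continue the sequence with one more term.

Each term (from the third on) is the two preceding terms concatenated in order: term 3 = i·ri = iri.
The next term joins riiriiririiri and iririiririiriiririiri.

riiriiririiriiririiririiriiririiri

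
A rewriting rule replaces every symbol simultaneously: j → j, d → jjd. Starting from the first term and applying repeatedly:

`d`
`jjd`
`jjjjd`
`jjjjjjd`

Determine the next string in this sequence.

jjjjjjjjd

Apply φ to jjjjjjd symbol by symbol: j→j, j→j, j→j, j→j, j→j, j→j, d→jjd; joined: j j j j j j jjd.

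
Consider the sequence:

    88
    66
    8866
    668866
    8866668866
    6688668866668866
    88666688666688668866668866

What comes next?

668866886666886688666688666688668866668866

Each term (from the third on) is the two preceding terms concatenated in order: term 3 = 88·66 = 8866.
Continuing: 6688668866668866 · 88666688666688668866668866 gives term 8.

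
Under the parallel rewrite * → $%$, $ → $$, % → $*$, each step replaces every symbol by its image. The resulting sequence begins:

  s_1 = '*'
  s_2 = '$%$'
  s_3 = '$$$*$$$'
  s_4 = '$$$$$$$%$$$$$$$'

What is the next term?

Rewriting the 15 symbols of $$$$$$$%$$$$$$$ one by one yields $$ $$ $$ $$ $$ $$ $$ $*$ $$ $$ $$ $$ $$ $$ $$; concatenated:

$$$$$$$$$$$$$$$*$$$$$$$$$$$$$$$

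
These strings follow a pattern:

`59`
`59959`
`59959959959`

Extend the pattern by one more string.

s(k+1) = s(k)·9·s(k) — each term doubles the last with '9' between the halves.
Doubling 59959959959 with '9' between the halves:

59959959959959959959959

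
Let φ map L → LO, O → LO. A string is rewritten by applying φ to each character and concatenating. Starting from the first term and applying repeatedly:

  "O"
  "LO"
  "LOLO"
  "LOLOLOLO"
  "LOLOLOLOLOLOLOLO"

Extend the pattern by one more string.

Rewriting the 16 symbols of LOLOLOLOLOLOLOLO one by one yields LO LO LO LO LO LO LO LO LO LO LO LO LO LO LO LO; concatenated:

LOLOLOLOLOLOLOLOLOLOLOLOLOLOLOLO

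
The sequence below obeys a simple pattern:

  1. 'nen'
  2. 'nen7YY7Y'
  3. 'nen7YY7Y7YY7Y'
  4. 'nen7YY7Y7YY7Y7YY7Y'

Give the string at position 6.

The strings grow by a fixed suffix 7YY7Y each time.
From nen7YY7Y7YY7Y7YY7Y, 2 further steps: nen7YY7Y7YY7Y7YY7Y → nen7YY7Y7YY7Y7YY7Y7YY7Y → (answer).

nen7YY7Y7YY7Y7YY7Y7YY7Y7YY7Y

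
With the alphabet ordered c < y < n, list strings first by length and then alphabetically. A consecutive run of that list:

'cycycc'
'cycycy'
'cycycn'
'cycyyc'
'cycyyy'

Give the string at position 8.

Advancing 3 positions from cycyyy through cycyyy → cycyyn → cycync reaches term 8.

cycyny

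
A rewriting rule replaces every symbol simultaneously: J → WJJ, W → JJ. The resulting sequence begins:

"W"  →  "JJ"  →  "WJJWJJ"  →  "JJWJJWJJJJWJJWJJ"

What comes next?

Rewriting the 16 symbols of JJWJJWJJJJWJJWJJ one by one yields WJJ WJJ JJ WJJ WJJ JJ WJJ WJJ WJJ WJJ JJ WJJ WJJ JJ WJJ WJJ; concatenated:

WJJWJJJJWJJWJJJJWJJWJJWJJWJJJJWJJWJJJJWJJWJJ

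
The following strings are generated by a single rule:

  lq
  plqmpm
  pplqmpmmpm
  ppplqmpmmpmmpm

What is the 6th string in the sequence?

ppppplqmpmmpmmpmmpmmpm

Every step adds p to the front and mpm to the end of the previous string.
From ppplqmpmmpmmpm, 2 further steps: ppplqmpmmpmmpm → pppplqmpmmpmmpmmpm → (answer).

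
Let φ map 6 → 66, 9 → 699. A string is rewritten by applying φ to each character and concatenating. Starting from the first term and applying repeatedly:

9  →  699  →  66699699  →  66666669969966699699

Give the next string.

666666666666666996996669969966666669969966699699

Replace each of the 20 characters of 66666669969966699699 in place — 66 66 66 66 66 66 66 699 699 66 699 699 66 66 66 699 699 66 699 699 — and concatenate.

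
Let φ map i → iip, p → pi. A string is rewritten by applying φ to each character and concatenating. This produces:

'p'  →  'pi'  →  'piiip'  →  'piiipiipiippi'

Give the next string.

Replace each of the 13 characters of piiipiipiippi in place — pi iip iip iip pi iip iip pi iip iip pi pi iip — and concatenate.

piiipiipiippiiipiippiiipiippipiiip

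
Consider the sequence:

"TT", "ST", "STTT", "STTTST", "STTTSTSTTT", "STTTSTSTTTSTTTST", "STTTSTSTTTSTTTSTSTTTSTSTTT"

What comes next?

From term 3 onward, concatenate the last term with the second-to-last: ST·TT = STTT, STTT·ST = STTTST, …
The next term joins STTTSTSTTTSTTTSTSTTTSTSTTT and STTTSTSTTTSTTTST.

STTTSTSTTTSTTTSTSTTTSTSTTTSTTTSTSTTTSTTTST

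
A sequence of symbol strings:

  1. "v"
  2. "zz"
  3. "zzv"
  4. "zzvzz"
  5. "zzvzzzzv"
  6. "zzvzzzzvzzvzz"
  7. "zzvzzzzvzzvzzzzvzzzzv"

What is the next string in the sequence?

zzvzzzzvzzvzzzzvzzzzvzzvzzzzvzzvzz

From term 3 onward, concatenate the last term with the second-to-last: zz·v = zzv, zzv·zz = zzvzz, …
Continuing: zzvzzzzvzzvzzzzvzzzzv · zzvzzzzvzzvzz gives term 8.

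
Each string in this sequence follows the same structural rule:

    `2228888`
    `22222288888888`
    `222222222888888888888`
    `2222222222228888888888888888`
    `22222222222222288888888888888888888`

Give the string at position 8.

22222222222222222222222288888888888888888888888888888888

Reading off run lengths: 2 runs 3, 6, 9, 12, 15; 8 runs 4, 8, 12, 16, 20 — each is linear in n (n = 1, 2, …).
For term 8, n = 8, so the run lengths are 24, 32.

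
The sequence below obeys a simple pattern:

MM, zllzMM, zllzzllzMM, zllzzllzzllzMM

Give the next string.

Each term is the previous one with zllz prepended.
Applying this once more to zllzzllzzllzMM:

zllzzllzzllzzllzMM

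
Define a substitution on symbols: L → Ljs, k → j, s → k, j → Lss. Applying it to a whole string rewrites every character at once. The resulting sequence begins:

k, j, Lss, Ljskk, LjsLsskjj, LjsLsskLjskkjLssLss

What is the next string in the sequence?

LjsLsskLjskkjLjsLsskjjLssLjskkLjskk

φ(LjsLsskLjskkjLssLss) expands symbol-by-symbol to Ljs Lss k Ljs k k j Ljs Lss k j j Lss Ljs k k Ljs k k; joining the 19 pieces gives the next term.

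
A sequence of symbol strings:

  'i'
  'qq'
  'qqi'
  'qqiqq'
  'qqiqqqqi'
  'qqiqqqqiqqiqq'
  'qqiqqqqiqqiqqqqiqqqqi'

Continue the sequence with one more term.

qqiqqqqiqqiqqqqiqqqqiqqiqqqqiqqiqq

Each term (from the third on) is the previous term followed by the one before it: term 3 = qq·i = qqi.
The next term joins qqiqqqqiqqiqqqqiqqqqi and qqiqqqqiqqiqq.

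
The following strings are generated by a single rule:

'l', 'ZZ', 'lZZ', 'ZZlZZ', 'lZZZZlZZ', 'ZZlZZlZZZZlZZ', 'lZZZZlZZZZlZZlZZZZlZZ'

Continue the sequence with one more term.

From term 3 onward, concatenate the second-to-last term with the last: l·ZZ = lZZ, ZZ·lZZ = ZZlZZ, …
The next term joins ZZlZZlZZZZlZZ and lZZZZlZZZZlZZlZZZZlZZ.

ZZlZZlZZZZlZZlZZZZlZZZZlZZlZZZZlZZ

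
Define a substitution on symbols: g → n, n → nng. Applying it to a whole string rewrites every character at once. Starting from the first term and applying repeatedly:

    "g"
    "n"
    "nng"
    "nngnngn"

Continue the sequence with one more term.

nngnngnnngnngnnng

Apply φ to nngnngn symbol by symbol: n→nng, n→nng, g→n, n→nng, n→nng, g→n, n→nng; joined: nng nng n nng nng n nng.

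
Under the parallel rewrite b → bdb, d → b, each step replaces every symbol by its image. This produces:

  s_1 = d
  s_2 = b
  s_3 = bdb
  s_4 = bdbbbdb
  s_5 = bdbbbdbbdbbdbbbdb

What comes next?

φ(bdbbbdbbdbbdbbbdb) expands symbol-by-symbol to bdb b bdb bdb bdb b bdb bdb b bdb bdb b bdb bdb bdb b bdb; joining the 17 pieces gives the next term.

bdbbbdbbdbbdbbbdbbdbbbdbbdbbbdbbdbbdbbbdb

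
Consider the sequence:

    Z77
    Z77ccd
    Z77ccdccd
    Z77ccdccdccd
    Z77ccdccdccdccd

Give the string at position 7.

The strings grow by a fixed suffix ccd each time.
From Z77ccdccdccdccd, 2 further steps: Z77ccdccdccdccd → Z77ccdccdccdccdccd → (answer).

Z77ccdccdccdccdccdccd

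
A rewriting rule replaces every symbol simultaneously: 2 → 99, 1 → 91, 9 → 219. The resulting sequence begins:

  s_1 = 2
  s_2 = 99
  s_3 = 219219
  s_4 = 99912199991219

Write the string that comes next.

Replace each of the 14 characters of 99912199991219 in place — 219 219 219 91 99 91 219 219 219 219 91 99 91 219 — and concatenate.

219219219919991219219219219919991219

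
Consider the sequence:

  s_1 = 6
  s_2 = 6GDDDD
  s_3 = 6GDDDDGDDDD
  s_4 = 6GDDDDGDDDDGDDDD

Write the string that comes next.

6GDDDDGDDDDGDDDDGDDDD

Each term is the previous one with GDDDD appended.
One more step from 6GDDDDGDDDDGDDDD gives the answer.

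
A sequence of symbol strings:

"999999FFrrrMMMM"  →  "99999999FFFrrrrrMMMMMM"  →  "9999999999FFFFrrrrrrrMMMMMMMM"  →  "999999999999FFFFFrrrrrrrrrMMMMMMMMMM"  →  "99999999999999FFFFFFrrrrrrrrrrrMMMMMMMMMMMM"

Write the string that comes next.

9999999999999999FFFFFFFrrrrrrrrrrrrrMMMMMMMMMMMMMM

Each string has the form 9^{2n+2} F^{n} r^{2n-1} M^{2n}, where the shown terms are n = 2, 3, 4, 5, 6.
Setting n = 7 gives 16, 7, 13, 14 characters in each block.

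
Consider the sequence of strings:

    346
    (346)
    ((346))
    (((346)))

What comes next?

((((346))))

Every step adds ( to the front and ) to the end of the previous string.
So the next term is (·(((346)))·).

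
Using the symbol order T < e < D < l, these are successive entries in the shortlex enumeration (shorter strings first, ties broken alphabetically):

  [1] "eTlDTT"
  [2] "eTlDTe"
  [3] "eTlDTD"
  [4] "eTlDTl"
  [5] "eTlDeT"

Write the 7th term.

Stepping forward 2 times from eTlDeT: eTlDeT → eTlDee, then the target.

eTlDeD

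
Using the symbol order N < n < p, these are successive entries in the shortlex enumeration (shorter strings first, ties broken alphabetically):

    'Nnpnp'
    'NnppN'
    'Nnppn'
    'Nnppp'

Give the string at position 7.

Continuing the enumeration 3 steps past Nnppp: Nnppp → NpNNN → NpNNn → (answer).

NpNNp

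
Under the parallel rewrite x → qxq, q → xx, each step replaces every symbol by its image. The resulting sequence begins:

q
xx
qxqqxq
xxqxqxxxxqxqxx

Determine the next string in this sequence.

Rewriting the 14 symbols of xxqxqxxxxqxqxx one by one yields qxq qxq xx qxq xx qxq qxq qxq qxq xx qxq xx qxq qxq; concatenated:

qxqqxqxxqxqxxqxqqxqqxqqxqxxqxqxxqxqqxq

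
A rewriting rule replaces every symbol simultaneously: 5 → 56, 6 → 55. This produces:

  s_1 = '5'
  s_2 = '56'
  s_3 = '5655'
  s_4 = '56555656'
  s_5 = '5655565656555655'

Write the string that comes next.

Rewriting the 16 symbols of 5655565656555655 one by one yields 56 55 56 56 56 55 56 55 56 55 56 56 56 55 56 56; concatenated:

56555656565556555655565656555656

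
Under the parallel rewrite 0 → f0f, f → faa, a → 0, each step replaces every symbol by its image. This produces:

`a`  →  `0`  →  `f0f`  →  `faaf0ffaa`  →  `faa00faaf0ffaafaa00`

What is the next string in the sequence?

Applying the rule to each of the 19 symbols of faa00faaf0ffaafaa00 gives the pieces faa 0 0 f0f f0f faa 0 0 faa f0f faa faa 0 0 faa 0 0 f0f f0f, which concatenate to the answer.

faa00f0ff0ffaa00faaf0ffaafaa00faa00f0ff0f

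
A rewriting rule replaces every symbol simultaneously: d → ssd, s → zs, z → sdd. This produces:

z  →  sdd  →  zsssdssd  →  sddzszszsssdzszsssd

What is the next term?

zsssdssdsddzssddzssddzszszsssdsddzssddzszszsssd

Replace each of the 19 characters of sddzszszsssdzszsssd in place — zs ssd ssd sdd zs sdd zs sdd zs zs zs ssd sdd zs sdd zs zs zs ssd — and concatenate.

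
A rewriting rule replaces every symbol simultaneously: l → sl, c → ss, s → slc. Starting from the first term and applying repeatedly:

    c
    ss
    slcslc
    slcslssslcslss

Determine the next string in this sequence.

slcslssslcslslcslcslcslssslcslslcslc

Replace each of the 14 characters of slcslssslcslss in place — slc sl ss slc sl slc slc slc sl ss slc sl slc slc — and concatenate.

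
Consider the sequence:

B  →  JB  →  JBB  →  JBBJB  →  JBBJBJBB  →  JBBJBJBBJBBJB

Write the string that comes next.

JBBJBJBBJBBJBJBBJBJBB

This is a Fibonacci-style word recurrence s(k) = s(k−1)·s(k−2): e.g. JB·B = JBB.
Continuing: JBBJBJBBJBBJB · JBBJBJBB gives term 7.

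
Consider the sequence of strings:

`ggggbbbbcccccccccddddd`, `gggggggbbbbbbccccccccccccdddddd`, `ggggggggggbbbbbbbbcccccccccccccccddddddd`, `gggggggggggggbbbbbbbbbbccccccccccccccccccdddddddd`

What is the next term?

Each string has the form g^{3n-2} b^{2n} c^{3n+3} d^{n+3}, where the shown terms are n = 2, 3, 4, 5.
Setting n = 6 gives 16, 12, 21, 9 characters in each block.

ggggggggggggggggbbbbbbbbbbbbcccccccccccccccccccccddddddddd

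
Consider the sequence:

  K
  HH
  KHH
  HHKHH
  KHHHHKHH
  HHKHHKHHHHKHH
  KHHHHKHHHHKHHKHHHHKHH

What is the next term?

HHKHHKHHHHKHHKHHHHKHHHHKHHKHHHHKHH

From term 3 onward, concatenate the second-to-last term with the last: K·HH = KHH, HH·KHH = HHKHH, …
Continuing: HHKHHKHHHHKHH · KHHHHKHHHHKHHKHHHHKHH gives term 8.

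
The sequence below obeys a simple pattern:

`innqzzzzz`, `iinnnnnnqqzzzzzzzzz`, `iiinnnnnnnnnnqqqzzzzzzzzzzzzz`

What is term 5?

Term n consists of n i's, followed by 4n-2 n's, followed by n q's, followed by 4n+1 z's (n = 1, 2, …).
For term 5, n = 5, so the run lengths are 5, 18, 5, 21.

iiiiinnnnnnnnnnnnnnnnnnqqqqqzzzzzzzzzzzzzzzzzzzzz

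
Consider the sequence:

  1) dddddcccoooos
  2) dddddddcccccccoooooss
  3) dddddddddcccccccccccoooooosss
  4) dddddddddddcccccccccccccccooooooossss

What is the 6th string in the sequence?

dddddddddddddddcccccccccccccccccccccccooooooooossssss

Reading off run lengths: d runs 5, 7, 9, 11; c runs 3, 7, 11, 15; o runs 4, 5, 6, 7; s runs 1, 2, 3, 4 — each is linear in n (n = 1, 2, …).
At n = 6 the blocks have lengths 15, 23, 9, 6.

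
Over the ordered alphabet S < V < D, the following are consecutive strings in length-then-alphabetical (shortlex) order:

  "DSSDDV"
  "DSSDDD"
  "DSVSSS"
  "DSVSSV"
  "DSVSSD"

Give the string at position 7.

Stepping forward 2 times from DSVSSD: DSVSSD → DSVSVS, then the target.

DSVSVV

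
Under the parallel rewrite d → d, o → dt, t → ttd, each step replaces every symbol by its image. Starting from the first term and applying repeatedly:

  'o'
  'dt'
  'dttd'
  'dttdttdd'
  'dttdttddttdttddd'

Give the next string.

dttdttddttdttdddttdttddttdttdddd

φ(dttdttddttdttddd) expands symbol-by-symbol to d ttd ttd d ttd ttd d d ttd ttd d ttd ttd d d d; joining the 16 pieces gives the next term.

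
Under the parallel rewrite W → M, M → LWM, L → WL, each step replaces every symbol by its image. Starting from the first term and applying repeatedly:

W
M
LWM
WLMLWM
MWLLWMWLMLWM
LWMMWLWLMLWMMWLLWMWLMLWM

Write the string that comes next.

Rewriting the 24 symbols of LWMMWLWLMLWMMWLLWMWLMLWM one by one yields WL M LWM LWM M WL M WL LWM WL M LWM LWM M WL WL M LWM M WL LWM WL M LWM; concatenated:

WLMLWMLWMMWLMWLLWMWLMLWMLWMMWLWLMLWMMWLLWMWLMLWM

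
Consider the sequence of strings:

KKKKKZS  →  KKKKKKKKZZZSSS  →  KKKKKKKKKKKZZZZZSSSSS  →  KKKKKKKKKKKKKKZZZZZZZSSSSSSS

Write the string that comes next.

Each string has the form K^{3n+2} Z^{2n-1} S^{2n-1} (n = 1, 2, …).
At n = 5 the blocks have lengths 17, 9, 9.

KKKKKKKKKKKKKKKKKZZZZZZZZZSSSSSSSSS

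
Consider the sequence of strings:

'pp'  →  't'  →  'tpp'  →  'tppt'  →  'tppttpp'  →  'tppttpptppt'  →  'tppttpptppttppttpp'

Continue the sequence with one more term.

tppttpptppttppttpptppttpptppt

From term 3 onward, concatenate the last term with the second-to-last: t·pp = tpp, tpp·t = tppt, …
Continuing: tppttpptppttppttpp · tppttpptppt gives term 8.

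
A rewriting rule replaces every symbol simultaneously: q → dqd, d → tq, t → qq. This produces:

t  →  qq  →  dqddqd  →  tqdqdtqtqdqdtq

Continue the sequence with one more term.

Rewriting the 14 symbols of tqdqdtqtqdqdtq one by one yields qq dqd tq dqd tq qq dqd qq dqd tq dqd tq qq dqd; concatenated:

qqdqdtqdqdtqqqdqdqqdqdtqdqdtqqqdqd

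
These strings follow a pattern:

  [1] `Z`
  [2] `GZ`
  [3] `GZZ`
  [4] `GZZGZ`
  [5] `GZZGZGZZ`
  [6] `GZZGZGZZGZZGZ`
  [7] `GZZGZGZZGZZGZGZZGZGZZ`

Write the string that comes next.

Each term (from the third on) is the previous term followed by the one before it: term 3 = GZ·Z = GZZ.
Continuing: GZZGZGZZGZZGZGZZGZGZZ · GZZGZGZZGZZGZ gives term 8.

GZZGZGZZGZZGZGZZGZGZZGZZGZGZZGZZGZ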